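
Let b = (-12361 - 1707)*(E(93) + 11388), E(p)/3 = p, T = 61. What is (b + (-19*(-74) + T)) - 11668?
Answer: -164141557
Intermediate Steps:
E(p) = 3*p
b = -164131356 (b = (-12361 - 1707)*(3*93 + 11388) = -14068*(279 + 11388) = -14068*11667 = -164131356)
(b + (-19*(-74) + T)) - 11668 = (-164131356 + (-19*(-74) + 61)) - 11668 = (-164131356 + (1406 + 61)) - 11668 = (-164131356 + 1467) - 11668 = -164129889 - 11668 = -164141557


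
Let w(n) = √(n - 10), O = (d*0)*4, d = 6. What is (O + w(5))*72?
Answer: 72*I*√5 ≈ 161.0*I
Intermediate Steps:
O = 0 (O = (6*0)*4 = 0*4 = 0)
w(n) = √(-10 + n)
(O + w(5))*72 = (0 + √(-10 + 5))*72 = (0 + √(-5))*72 = (0 + I*√5)*72 = (I*√5)*72 = 72*I*√5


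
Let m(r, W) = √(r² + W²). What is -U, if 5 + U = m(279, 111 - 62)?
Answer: 5 - √80242 ≈ -278.27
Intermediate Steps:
m(r, W) = √(W² + r²)
U = -5 + √80242 (U = -5 + √((111 - 62)² + 279²) = -5 + √(49² + 77841) = -5 + √(2401 + 77841) = -5 + √80242 ≈ 278.27)
-U = -(-5 + √80242) = 5 - √80242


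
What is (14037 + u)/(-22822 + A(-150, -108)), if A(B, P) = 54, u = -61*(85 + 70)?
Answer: -2291/11384 ≈ -0.20125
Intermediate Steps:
u = -9455 (u = -61*155 = -9455)
(14037 + u)/(-22822 + A(-150, -108)) = (14037 - 9455)/(-22822 + 54) = 4582/(-22768) = 4582*(-1/22768) = -2291/11384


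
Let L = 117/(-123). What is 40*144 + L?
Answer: 236121/41 ≈ 5759.0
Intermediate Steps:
L = -39/41 (L = 117*(-1/123) = -39/41 ≈ -0.95122)
40*144 + L = 40*144 - 39/41 = 5760 - 39/41 = 236121/41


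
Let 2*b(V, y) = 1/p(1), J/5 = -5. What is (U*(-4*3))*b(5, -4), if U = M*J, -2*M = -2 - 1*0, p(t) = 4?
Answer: 75/2 ≈ 37.500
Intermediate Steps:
J = -25 (J = 5*(-5) = -25)
M = 1 (M = -(-2 - 1*0)/2 = -(-2 + 0)/2 = -1/2*(-2) = 1)
b(V, y) = 1/8 (b(V, y) = (1/2)/4 = (1/2)*(1/4) = 1/8)
U = -25 (U = 1*(-25) = -25)
(U*(-4*3))*b(5, -4) = -(-100)*3*(1/8) = -25*(-12)*(1/8) = 300*(1/8) = 75/2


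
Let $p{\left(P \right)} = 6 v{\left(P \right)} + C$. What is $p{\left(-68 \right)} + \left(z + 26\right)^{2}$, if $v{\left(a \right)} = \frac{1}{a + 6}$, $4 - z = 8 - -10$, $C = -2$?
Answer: $\frac{4399}{31} \approx 141.9$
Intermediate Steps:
$z = -14$ ($z = 4 - \left(8 - -10\right) = 4 - \left(8 + 10\right) = 4 - 18 = -14$)
$v{\left(a \right)} = \frac{1}{6 + a}$
$p{\left(P \right)} = -2 + \frac{6}{6 + P}$ ($p{\left(P \right)} = \frac{6}{6 + P} - 2 = -2 + \frac{6}{6 + P}$)
$p{\left(-68 \right)} + \left(z + 26\right)^{2} = \frac{2 \left(-3 - -68\right)}{6 - 68} + \left(-14 + 26\right)^{2} = \frac{2 \left(-3 + 68\right)}{-62} + 12^{2} = 2 \left(- \frac{1}{62}\right) 65 + 144 = - \frac{65}{31} + 144 = \frac{4399}{31}$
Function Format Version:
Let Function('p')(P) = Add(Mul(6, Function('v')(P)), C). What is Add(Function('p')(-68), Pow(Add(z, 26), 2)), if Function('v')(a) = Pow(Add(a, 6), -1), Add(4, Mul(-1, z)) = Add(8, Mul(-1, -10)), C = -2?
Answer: Rational(4399, 31) ≈ 141.90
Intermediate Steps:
z = -14 (z = Add(4, Mul(-1, Add(8, Mul(-1, -10)))) = Add(4, Mul(-1, Add(8, 10))) = Add(4, Mul(-1, 18)) = Add(4, -18) = -14)
Function('v')(a) = Pow(Add(6, a), -1)
Function('p')(P) = Add(-2, Mul(6, Pow(Add(6, P), -1))) (Function('p')(P) = Add(Mul(6, Pow(Add(6, P), -1)), -2) = Add(-2, Mul(6, Pow(Add(6, P), -1))))
Add(Function('p')(-68), Pow(Add(z, 26), 2)) = Add(Mul(2, Pow(Add(6, -68), -1), Add(-3, Mul(-1, -68))), Pow(Add(-14, 26), 2)) = Add(Mul(2, Pow(-62, -1), Add(-3, 68)), Pow(12, 2)) = Add(Mul(2, Rational(-1, 62), 65), 144) = Add(Rational(-65, 31), 144) = Rational(4399, 31)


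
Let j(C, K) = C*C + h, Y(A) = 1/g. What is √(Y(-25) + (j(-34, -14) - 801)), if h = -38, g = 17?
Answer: 7*√1870/17 ≈ 17.806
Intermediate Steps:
Y(A) = 1/17
j(C, K) = -38 + C² (j(C, K) = C*C - 38 = C² - 38 = -38 + C²)
√(Y(-25) + (j(-34, -14) - 801)) = √(1/17 + ((-38 + (-34)²) - 801)) = √(1/17 + ((-38 + 1156) - 801)) = √(1/17 + (1118 - 801)) = √(1/17 + 317) = √(5390/17) = 7*√1870/17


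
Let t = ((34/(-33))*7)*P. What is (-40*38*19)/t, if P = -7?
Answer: -476520/833 ≈ -572.05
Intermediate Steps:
t = 1666/33 (t = ((34/(-33))*7)*(-7) = ((34*(-1/33))*7)*(-7) = -34/33*7*(-7) = -238/33*(-7) = 1666/33 ≈ 50.485)
(-40*38*19)/t = (-40*38*19)/(1666/33) = -1520*19*(33/1666) = -28880*33/1666 = -476520/833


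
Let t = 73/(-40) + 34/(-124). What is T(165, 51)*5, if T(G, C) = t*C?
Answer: -132753/248 ≈ -535.29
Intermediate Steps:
t = -2603/1240 (t = 73*(-1/40) + 34*(-1/124) = -73/40 - 17/62 = -2603/1240 ≈ -2.0992)
T(G, C) = -2603*C/1240
T(165, 51)*5 = -2603/1240*51*5 = -132753/1240*5 = -132753/248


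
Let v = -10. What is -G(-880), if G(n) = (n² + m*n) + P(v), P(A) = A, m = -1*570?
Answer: -1275990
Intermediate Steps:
m = -570
G(n) = -10 + n² - 570*n (G(n) = (n² - 570*n) - 10 = -10 + n² - 570*n)
-G(-880) = -(-10 + (-880)² - 570*(-880)) = -(-10 + 774400 + 501600) = -1*1275990 = -1275990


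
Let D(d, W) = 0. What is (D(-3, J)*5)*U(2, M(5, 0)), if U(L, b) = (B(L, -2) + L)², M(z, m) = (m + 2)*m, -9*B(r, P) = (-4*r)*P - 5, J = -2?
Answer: 0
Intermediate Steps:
B(r, P) = 5/9 + 4*P*r/9 (B(r, P) = -((-4*r)*P - 5)/9 = -(-4*P*r - 5)/9 = -(-5 - 4*P*r)/9 = 5/9 + 4*P*r/9)
M(z, m) = m*(2 + m) (M(z, m) = (2 + m)*m = m*(2 + m))
U(L, b) = (5/9 + L/9)² (U(L, b) = ((5/9 + (4/9)*(-2)*L) + L)² = ((5/9 - 8*L/9) + L)² = (5/9 + L/9)²)
(D(-3, J)*5)*U(2, M(5, 0)) = (0*5)*((5 + 2)²/81) = 0*((1/81)*7²) = 0*((1/81)*49) = 0*(49/81) = 0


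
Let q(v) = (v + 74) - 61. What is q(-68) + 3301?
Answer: 3246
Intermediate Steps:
q(v) = 13 + v (q(v) = (74 + v) - 61 = 13 + v)
q(-68) + 3301 = (13 - 68) + 3301 = -55 + 3301 = 3246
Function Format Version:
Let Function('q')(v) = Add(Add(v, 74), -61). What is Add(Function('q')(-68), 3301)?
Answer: 3246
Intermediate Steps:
Function('q')(v) = Add(13, v) (Function('q')(v) = Add(Add(74, v), -61) = Add(13, v))
Add(Function('q')(-68), 3301) = Add(Add(13, -68), 3301) = Add(-55, 3301) = 3246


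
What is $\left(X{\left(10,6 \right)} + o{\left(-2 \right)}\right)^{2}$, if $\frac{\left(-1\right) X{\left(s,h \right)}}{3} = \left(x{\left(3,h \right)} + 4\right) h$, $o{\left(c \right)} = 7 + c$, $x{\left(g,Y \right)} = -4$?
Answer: $25$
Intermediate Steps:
$X{\left(s,h \right)} = 0$ ($X{\left(s,h \right)} = - 3 \left(-4 + 4\right) h = - 3 \cdot 0 h = \left(-3\right) 0 = 0$)
$\left(X{\left(10,6 \right)} + o{\left(-2 \right)}\right)^{2} = \left(0 + \left(7 - 2\right)\right)^{2} = \left(0 + 5\right)^{2} = 5^{2} = 25$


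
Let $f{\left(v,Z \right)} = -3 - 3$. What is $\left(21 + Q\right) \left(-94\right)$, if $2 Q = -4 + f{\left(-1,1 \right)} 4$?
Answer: $-658$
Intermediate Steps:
$f{\left(v,Z \right)} = -6$
$Q = -14$ ($Q = \frac{-4 - 24}{2} = \frac{1}{2} \left(-28\right) = -14$)
$\left(21 + Q\right) \left(-94\right) = \left(21 - 14\right) \left(-94\right) = 7 \left(-94\right) = -658$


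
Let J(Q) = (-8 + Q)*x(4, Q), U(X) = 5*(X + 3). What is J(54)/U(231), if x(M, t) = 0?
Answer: 0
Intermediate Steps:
U(X) = 15 + 5*X (U(X) = 5*(3 + X) = 15 + 5*X)
J(Q) = 0 (J(Q) = (-8 + Q)*0 = 0)
J(54)/U(231) = 0/(15 + 5*231) = 0/(15 + 1155) = 0/1170 = 0*(1/1170) = 0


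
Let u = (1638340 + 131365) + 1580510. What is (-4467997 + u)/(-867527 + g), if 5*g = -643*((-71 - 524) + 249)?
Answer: 1862970/1371719 ≈ 1.3581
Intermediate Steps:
u = 3350215 (u = 1769705 + 1580510 = 3350215)
g = 222478/5 (g = (-643*((-71 - 524) + 249))/5 = (-643*(-595 + 249))/5 = (-643*(-346))/5 = (1/5)*222478 = 222478/5 ≈ 44496.)
(-4467997 + u)/(-867527 + g) = (-4467997 + 3350215)/(-867527 + 222478/5) = -1117782/(-4115157/5) = -1117782*(-5/4115157) = 1862970/1371719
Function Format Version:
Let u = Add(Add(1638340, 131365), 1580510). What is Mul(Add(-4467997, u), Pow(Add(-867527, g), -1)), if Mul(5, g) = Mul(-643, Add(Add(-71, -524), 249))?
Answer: Rational(1862970, 1371719) ≈ 1.3581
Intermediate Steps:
u = 3350215 (u = Add(1769705, 1580510) = 3350215)
g = Rational(222478, 5) (g = Mul(Rational(1, 5), Mul(-643, Add(Add(-71, -524), 249))) = Mul(Rational(1, 5), Mul(-643, Add(-595, 249))) = Mul(Rational(1, 5), Mul(-643, -346)) = Mul(Rational(1, 5), 222478) = Rational(222478, 5) ≈ 44496.)
Mul(Add(-4467997, u), Pow(Add(-867527, g), -1)) = Mul(Add(-4467997, 3350215), Pow(Add(-867527, Rational(222478, 5)), -1)) = Mul(-1117782, Pow(Rational(-4115157, 5), -1)) = Mul(-1117782, Rational(-5, 4115157)) = Rational(1862970, 1371719)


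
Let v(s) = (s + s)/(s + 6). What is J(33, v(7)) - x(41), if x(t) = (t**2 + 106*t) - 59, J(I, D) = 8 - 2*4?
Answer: -5968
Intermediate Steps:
v(s) = 2*s/(6 + s) (v(s) = (2*s)/(6 + s) = 2*s/(6 + s))
J(I, D) = 0 (J(I, D) = 8 - 8 = 0)
x(t) = -59 + t**2 + 106*t
J(33, v(7)) - x(41) = 0 - (-59 + 41**2 + 106*41) = 0 - (-59 + 1681 + 4346) = 0 - 1*5968 = 0 - 5968 = -5968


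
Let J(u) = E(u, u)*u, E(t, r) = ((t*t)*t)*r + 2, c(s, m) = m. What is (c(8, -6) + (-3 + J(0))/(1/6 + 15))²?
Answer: 318096/8281 ≈ 38.413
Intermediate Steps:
E(t, r) = 2 + r*t³ (E(t, r) = (t²*t)*r + 2 = t³*r + 2 = r*t³ + 2 = 2 + r*t³)
J(u) = u*(2 + u⁴) (J(u) = (2 + u*u³)*u = (2 + u⁴)*u = u*(2 + u⁴))
(c(8, -6) + (-3 + J(0))/(1/6 + 15))² = (-6 + (-3 + 0*(2 + 0⁴))/(1/6 + 15))² = (-6 + (-3 + 0*(2 + 0))/(⅙ + 15))² = (-6 + (-3 + 0*2)/(91/6))² = (-6 + (-3 + 0)*(6/91))² = (-6 - 3*6/91)² = (-6 - 18/91)² = (-564/91)² = 318096/8281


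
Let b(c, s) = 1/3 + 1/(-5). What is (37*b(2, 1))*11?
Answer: 814/15 ≈ 54.267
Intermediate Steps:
b(c, s) = 2/15 (b(c, s) = 1*(⅓) + 1*(-⅕) = ⅓ - ⅕ = 2/15)
(37*b(2, 1))*11 = (37*(2/15))*11 = (74/15)*11 = 814/15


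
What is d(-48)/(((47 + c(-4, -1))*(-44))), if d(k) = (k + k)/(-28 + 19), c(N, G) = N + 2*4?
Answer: -8/1683 ≈ -0.0047534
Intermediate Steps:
c(N, G) = 8 + N (c(N, G) = N + 8 = 8 + N)
d(k) = -2*k/9 (d(k) = (2*k)/(-9) = (2*k)*(-1/9) = -2*k/9)
d(-48)/(((47 + c(-4, -1))*(-44))) = (-2/9*(-48))/(((47 + (8 - 4))*(-44))) = 32/(3*(((47 + 4)*(-44)))) = 32/(3*((51*(-44)))) = (32/3)/(-2244) = (32/3)*(-1/2244) = -8/1683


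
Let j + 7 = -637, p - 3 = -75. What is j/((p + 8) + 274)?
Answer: -46/15 ≈ -3.0667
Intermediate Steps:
p = -72 (p = 3 - 75 = -72)
j = -644 (j = -7 - 637 = -644)
j/((p + 8) + 274) = -644/((-72 + 8) + 274) = -644/(-64 + 274) = -644/210 = -644*1/210 = -46/15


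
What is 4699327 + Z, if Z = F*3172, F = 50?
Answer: 4857927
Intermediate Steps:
Z = 158600 (Z = 50*3172 = 158600)
4699327 + Z = 4699327 + 158600 = 4857927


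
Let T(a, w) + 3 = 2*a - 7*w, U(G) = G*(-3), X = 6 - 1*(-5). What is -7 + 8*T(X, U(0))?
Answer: 145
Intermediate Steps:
X = 11 (X = 6 + 5 = 11)
U(G) = -3*G
T(a, w) = -3 - 7*w + 2*a (T(a, w) = -3 + (2*a - 7*w) = -3 + (-7*w + 2*a) = -3 - 7*w + 2*a)
-7 + 8*T(X, U(0)) = -7 + 8*(-3 - (-21)*0 + 2*11) = -7 + 8*(-3 - 7*0 + 22) = -7 + 8*(-3 + 0 + 22) = -7 + 8*19 = -7 + 152 = 145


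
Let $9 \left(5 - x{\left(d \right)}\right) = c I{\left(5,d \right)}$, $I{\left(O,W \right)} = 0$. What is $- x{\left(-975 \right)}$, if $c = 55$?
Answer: $-5$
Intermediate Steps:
$x{\left(d \right)} = 5$ ($x{\left(d \right)} = 5 - \frac{55 \cdot 0}{9} = 5 - 0 = 5 + 0 = 5$)
$- x{\left(-975 \right)} = \left(-1\right) 5 = -5$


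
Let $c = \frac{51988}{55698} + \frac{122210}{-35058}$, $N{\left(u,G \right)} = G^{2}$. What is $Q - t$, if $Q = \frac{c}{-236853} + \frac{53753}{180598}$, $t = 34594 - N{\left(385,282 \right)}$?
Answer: $\frac{104245030042372912024219}{2320149998894895486} \approx 44930.0$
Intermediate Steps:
$c = - \frac{138451591}{54240569}$ ($c = 51988 \cdot \frac{1}{55698} + 122210 \left(- \frac{1}{35058}\right) = \frac{25994}{27849} - \frac{61105}{17529} = - \frac{138451591}{54240569} \approx -2.5525$)
$t = -44930$ ($t = 34594 - 282^{2} = 34594 - 79524 = -44930$)
$Q = \frac{690592025257838239}{2320149998894895486}$ ($Q = - \frac{138451591}{54240569 \left(-236853\right)} + \frac{53753}{180598} = \left(- \frac{138451591}{54240569}\right) \left(- \frac{1}{236853}\right) + 53753 \cdot \frac{1}{180598} = \frac{138451591}{12847041489357} + \frac{53753}{180598} = \frac{690592025257838239}{2320149998894895486} \approx 0.29765$)
$Q - t = \frac{690592025257838239}{2320149998894895486} - -44930 = \frac{690592025257838239}{2320149998894895486} + 44930 = \frac{104245030042372912024219}{2320149998894895486}$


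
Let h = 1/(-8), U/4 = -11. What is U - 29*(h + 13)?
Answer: -3339/8 ≈ -417.38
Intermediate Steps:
U = -44 (U = 4*(-11) = -44)
h = -1/8 ≈ -0.12500
U - 29*(h + 13) = -44 - 29*(-1/8 + 13) = -44 - 29*103/8 = -44 - 2987/8 = -3339/8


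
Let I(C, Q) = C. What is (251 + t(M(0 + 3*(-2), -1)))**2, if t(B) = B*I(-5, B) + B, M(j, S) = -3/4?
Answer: 64516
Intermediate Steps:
M(j, S) = -3/4 (M(j, S) = -3*1/4 = -3/4)
t(B) = -4*B (t(B) = B*(-5) + B = -5*B + B = -4*B)
(251 + t(M(0 + 3*(-2), -1)))**2 = (251 - 4*(-3/4))**2 = (251 + 3)**2 = 254**2 = 64516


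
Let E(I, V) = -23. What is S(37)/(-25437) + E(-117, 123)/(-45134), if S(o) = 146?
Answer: -6004513/1148073558 ≈ -0.0052301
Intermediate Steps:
S(37)/(-25437) + E(-117, 123)/(-45134) = 146/(-25437) - 23/(-45134) = 146*(-1/25437) - 23*(-1/45134) = -146/25437 + 23/45134 = -6004513/1148073558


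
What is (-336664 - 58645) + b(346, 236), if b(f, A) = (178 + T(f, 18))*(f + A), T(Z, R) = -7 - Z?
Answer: -497159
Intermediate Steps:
b(f, A) = (171 - f)*(A + f) (b(f, A) = (178 + (-7 - f))*(f + A) = (171 - f)*(A + f))
(-336664 - 58645) + b(346, 236) = (-336664 - 58645) + (-1*346² + 171*236 + 171*346 - 1*236*346) = -395309 + (-1*119716 + 40356 + 59166 - 81656) = -395309 + (-119716 + 40356 + 59166 - 81656) = -395309 - 101850 = -497159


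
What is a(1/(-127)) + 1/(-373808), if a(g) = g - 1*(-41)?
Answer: 1946044321/47473616 ≈ 40.992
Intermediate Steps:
a(g) = 41 + g (a(g) = g + 41 = 41 + g)
a(1/(-127)) + 1/(-373808) = (41 + 1/(-127)) + 1/(-373808) = (41 - 1/127) - 1/373808 = 5206/127 - 1/373808 = 1946044321/47473616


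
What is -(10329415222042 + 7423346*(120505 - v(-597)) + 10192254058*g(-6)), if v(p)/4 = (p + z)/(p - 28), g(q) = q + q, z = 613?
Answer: -6938537027016644/625 ≈ -1.1102e+13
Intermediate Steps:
g(q) = 2*q
v(p) = 4*(613 + p)/(-28 + p) (v(p) = 4*((p + 613)/(p - 28)) = 4*((613 + p)/(-28 + p)) = 4*(613 + p)/(-28 + p))
-(10329415222042 + 7423346*(120505 - v(-597)) + 10192254058*g(-6)) = -(10207108173346 + 7423346*(120505 - 4*(613 - 597)/(-28 - 597))) = -(10207108173346 + 7423346*(120505 - 4*16/(-625))) = -(10207108173346 + 7423346*(120505 - 4*(-1)*16/625)) = -(10207108173346 + 7423346*(120505 - 1*(-64/625))) = -(10207108173346 + 7423346*(120505 + 64/625)) = -7423346/(1/(-16476 + (75315689/625 + 1391477))) = -7423346/(1/(-16476 + 944988814/625)) = -7423346/(1/(934691314/625)) = -7423346/625/934691314 = -7423346*934691314/625 = -6938537027016644/625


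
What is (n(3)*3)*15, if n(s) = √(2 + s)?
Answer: 45*√5 ≈ 100.62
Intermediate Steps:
(n(3)*3)*15 = (√(2 + 3)*3)*15 = (√5*3)*15 = (3*√5)*15 = 45*√5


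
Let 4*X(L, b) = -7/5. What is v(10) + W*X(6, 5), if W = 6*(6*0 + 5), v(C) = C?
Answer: -½ ≈ -0.50000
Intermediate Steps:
X(L, b) = -7/20 (X(L, b) = (-7/5)/4 = (-7*⅕)/4 = (¼)*(-7/5) = -7/20)
W = 30 (W = 6*(0 + 5) = 6*5 = 30)
v(10) + W*X(6, 5) = 10 + 30*(-7/20) = 10 - 21/2 = -½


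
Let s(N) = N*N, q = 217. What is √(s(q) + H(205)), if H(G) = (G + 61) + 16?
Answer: √47371 ≈ 217.65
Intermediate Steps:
s(N) = N²
H(G) = 77 + G (H(G) = (61 + G) + 16 = 77 + G)
√(s(q) + H(205)) = √(217² + (77 + 205)) = √(47089 + 282) = √47371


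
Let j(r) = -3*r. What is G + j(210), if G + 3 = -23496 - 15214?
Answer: -39343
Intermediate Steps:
G = -38713 (G = -3 + (-23496 - 15214) = -3 - 38710 = -38713)
G + j(210) = -38713 - 3*210 = -38713 - 630 = -39343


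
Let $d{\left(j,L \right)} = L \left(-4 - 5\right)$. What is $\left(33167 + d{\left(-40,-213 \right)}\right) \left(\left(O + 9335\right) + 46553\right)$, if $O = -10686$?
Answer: $1585866968$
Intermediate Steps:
$d{\left(j,L \right)} = - 9 L$ ($d{\left(j,L \right)} = L \left(-9\right) = - 9 L$)
$\left(33167 + d{\left(-40,-213 \right)}\right) \left(\left(O + 9335\right) + 46553\right) = \left(33167 - -1917\right) \left(\left(-10686 + 9335\right) + 46553\right) = \left(33167 + 1917\right) \left(-1351 + 46553\right) = 35084 \cdot 45202 = 1585866968$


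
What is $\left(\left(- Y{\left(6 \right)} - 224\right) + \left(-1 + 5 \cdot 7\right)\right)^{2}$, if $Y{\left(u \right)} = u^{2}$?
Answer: $51076$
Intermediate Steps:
$\left(\left(- Y{\left(6 \right)} - 224\right) + \left(-1 + 5 \cdot 7\right)\right)^{2} = \left(\left(- 6^{2} - 224\right) + \left(-1 + 5 \cdot 7\right)\right)^{2} = \left(\left(\left(-1\right) 36 - 224\right) + \left(-1 + 35\right)\right)^{2} = \left(\left(-36 - 224\right) + 34\right)^{2} = \left(-260 + 34\right)^{2} = \left(-226\right)^{2} = 51076$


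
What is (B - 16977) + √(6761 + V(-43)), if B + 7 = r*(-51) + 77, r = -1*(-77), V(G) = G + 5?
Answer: -20834 + 9*√83 ≈ -20752.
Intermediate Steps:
V(G) = 5 + G
r = 77
B = -3857 (B = -7 + (77*(-51) + 77) = -7 + (-3927 + 77) = -7 - 3850 = -3857)
(B - 16977) + √(6761 + V(-43)) = (-3857 - 16977) + √(6761 + (5 - 43)) = -20834 + √(6761 - 38) = -20834 + √6723 = -20834 + 9*√83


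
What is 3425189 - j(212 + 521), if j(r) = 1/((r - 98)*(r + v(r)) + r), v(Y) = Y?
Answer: 3191053355526/931643 ≈ 3.4252e+6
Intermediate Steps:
j(r) = 1/(r + 2*r*(-98 + r)) (j(r) = 1/((r - 98)*(r + r) + r) = 1/((-98 + r)*(2*r) + r) = 1/(2*r*(-98 + r) + r) = 1/(r + 2*r*(-98 + r)))
3425189 - j(212 + 521) = 3425189 - 1/((212 + 521)*(-195 + 2*(212 + 521))) = 3425189 - 1/(733*(-195 + 2*733)) = 3425189 - 1/(733*(-195 + 1466)) = 3425189 - 1/(733*1271) = 3425189 - 1*1/931643 = 3425189 - 1/931643 = 3191053355526/931643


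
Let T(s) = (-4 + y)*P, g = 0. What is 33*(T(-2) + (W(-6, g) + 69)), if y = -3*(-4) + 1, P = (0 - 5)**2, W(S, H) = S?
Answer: 9504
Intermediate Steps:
P = 25 (P = (-5)**2 = 25)
y = 13 (y = 12 + 1 = 13)
T(s) = 225 (T(s) = (-4 + 13)*25 = 9*25 = 225)
33*(T(-2) + (W(-6, g) + 69)) = 33*(225 + (-6 + 69)) = 33*(225 + 63) = 33*288 = 9504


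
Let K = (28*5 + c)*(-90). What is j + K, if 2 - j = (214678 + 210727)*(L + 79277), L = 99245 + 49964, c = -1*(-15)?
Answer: -97199100778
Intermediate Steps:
c = 15
L = 149209
j = -97199086828 (j = 2 - (214678 + 210727)*(149209 + 79277) = 2 - 425405*228486 = 2 - 1*97199086830 = 2 - 97199086830 = -97199086828)
K = -13950 (K = (28*5 + 15)*(-90) = (140 + 15)*(-90) = 155*(-90) = -13950)
j + K = -97199086828 - 13950 = -97199100778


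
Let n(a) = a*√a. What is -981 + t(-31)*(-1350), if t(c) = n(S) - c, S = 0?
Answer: -42831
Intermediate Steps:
n(a) = a^(3/2)
t(c) = -c (t(c) = 0^(3/2) - c = 0 - c = -c)
-981 + t(-31)*(-1350) = -981 - 1*(-31)*(-1350) = -981 + 31*(-1350) = -981 - 41850 = -42831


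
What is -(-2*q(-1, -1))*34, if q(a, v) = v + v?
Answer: -136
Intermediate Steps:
q(a, v) = 2*v
-(-2*q(-1, -1))*34 = -(-4*(-1))*34 = -(-2*(-2))*34 = -4*34 = -1*136 = -136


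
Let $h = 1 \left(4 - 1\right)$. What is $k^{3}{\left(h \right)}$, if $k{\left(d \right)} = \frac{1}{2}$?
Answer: $\frac{1}{8} \approx 0.125$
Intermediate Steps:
$h = 3$ ($h = 1 \cdot 3 = 3$)
$k{\left(d \right)} = \frac{1}{2}$
$k^{3}{\left(h \right)} = \left(\frac{1}{2}\right)^{3} = \frac{1}{8}$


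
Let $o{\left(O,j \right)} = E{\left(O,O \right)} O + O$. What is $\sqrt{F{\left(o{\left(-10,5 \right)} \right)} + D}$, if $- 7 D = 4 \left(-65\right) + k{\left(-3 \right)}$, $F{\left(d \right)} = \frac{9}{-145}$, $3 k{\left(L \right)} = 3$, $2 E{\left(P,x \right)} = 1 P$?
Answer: $\frac{2 \sqrt{194155}}{145} \approx 6.0777$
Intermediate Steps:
$E{\left(P,x \right)} = \frac{P}{2}$ ($E{\left(P,x \right)} = \frac{1 P}{2} = \frac{P}{2}$)
$k{\left(L \right)} = 1$ ($k{\left(L \right)} = \frac{1}{3} \cdot 3 = 1$)
$o{\left(O,j \right)} = O + \frac{O^{2}}{2}$ ($o{\left(O,j \right)} = \frac{O}{2} O + O = \frac{O^{2}}{2} + O = O + \frac{O^{2}}{2}$)
$F{\left(d \right)} = - \frac{9}{145}$ ($F{\left(d \right)} = 9 \left(- \frac{1}{145}\right) = - \frac{9}{145}$)
$D = 37$ ($D = - \frac{4 \left(-65\right) + 1}{7} = - \frac{-260 + 1}{7} = \left(- \frac{1}{7}\right) \left(-259\right) = 37$)
$\sqrt{F{\left(o{\left(-10,5 \right)} \right)} + D} = \sqrt{- \frac{9}{145} + 37} = \sqrt{\frac{5356}{145}} = \frac{2 \sqrt{194155}}{145}$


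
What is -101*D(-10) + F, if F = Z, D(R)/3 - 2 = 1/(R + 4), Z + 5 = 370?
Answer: -381/2 ≈ -190.50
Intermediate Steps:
Z = 365 (Z = -5 + 370 = 365)
D(R) = 6 + 3/(4 + R) (D(R) = 6 + 3/(R + 4) = 6 + 3/(4 + R))
F = 365
-101*D(-10) + F = -303*(9 + 2*(-10))/(4 - 10) + 365 = -303*(9 - 20)/(-6) + 365 = -303*(-1)*(-11)/6 + 365 = -101*11/2 + 365 = -1111/2 + 365 = -381/2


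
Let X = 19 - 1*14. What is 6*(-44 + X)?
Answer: -234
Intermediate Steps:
X = 5 (X = 19 - 14 = 5)
6*(-44 + X) = 6*(-44 + 5) = 6*(-39) = -234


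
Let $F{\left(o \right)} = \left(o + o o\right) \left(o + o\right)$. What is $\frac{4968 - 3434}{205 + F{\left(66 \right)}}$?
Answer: $\frac{1534}{583909} \approx 0.0026271$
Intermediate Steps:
$F{\left(o \right)} = 2 o \left(o + o^{2}\right)$ ($F{\left(o \right)} = \left(o + o^{2}\right) 2 o = 2 o \left(o + o^{2}\right)$)
$\frac{4968 - 3434}{205 + F{\left(66 \right)}} = \frac{4968 - 3434}{205 + 2 \cdot 66^{2} \left(1 + 66\right)} = \frac{1534}{205 + 2 \cdot 4356 \cdot 67} = \frac{1534}{205 + 583704} = \frac{1534}{583909}$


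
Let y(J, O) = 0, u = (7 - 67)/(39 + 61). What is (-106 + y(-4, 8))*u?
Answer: 318/5 ≈ 63.600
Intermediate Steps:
u = -3/5 (u = -60/100 = -60*1/100 = -3/5 ≈ -0.60000)
(-106 + y(-4, 8))*u = (-106 + 0)*(-3/5) = -106*(-3/5) = 318/5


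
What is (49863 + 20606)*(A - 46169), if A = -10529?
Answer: -3995451362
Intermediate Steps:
(49863 + 20606)*(A - 46169) = (49863 + 20606)*(-10529 - 46169) = 70469*(-56698) = -3995451362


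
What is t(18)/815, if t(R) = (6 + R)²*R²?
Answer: 186624/815 ≈ 228.99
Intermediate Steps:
t(R) = R²*(6 + R)²
t(18)/815 = (18²*(6 + 18)²)/815 = (324*24²)*(1/815) = (324*576)*(1/815) = 186624*(1/815) = 186624/815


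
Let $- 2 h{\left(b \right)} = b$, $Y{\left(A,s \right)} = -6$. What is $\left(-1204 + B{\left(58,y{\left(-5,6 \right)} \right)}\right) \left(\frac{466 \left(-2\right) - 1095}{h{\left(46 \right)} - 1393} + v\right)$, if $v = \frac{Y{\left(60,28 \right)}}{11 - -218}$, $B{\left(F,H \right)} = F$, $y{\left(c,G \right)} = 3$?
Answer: $- \frac{87036217}{54044} \approx -1610.5$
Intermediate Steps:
$h{\left(b \right)} = - \frac{b}{2}$
$v = - \frac{6}{229}$ ($v = - \frac{6}{11 - -218} = - \frac{6}{11 + 218} = - \frac{6}{229} \approx -0.026201$)
$\left(-1204 + B{\left(58,y{\left(-5,6 \right)} \right)}\right) \left(\frac{466 \left(-2\right) - 1095}{h{\left(46 \right)} - 1393} + v\right) = \left(-1204 + 58\right) \left(\frac{466 \left(-2\right) - 1095}{\left(- \frac{1}{2}\right) 46 - 1393} - \frac{6}{229}\right) = - 1146 \left(\frac{-932 - 1095}{-23 - 1393} - \frac{6}{229}\right) = - 1146 \left(- \frac{2027}{-1416} - \frac{6}{229}\right) = - 1146 \left(\left(-2027\right) \left(- \frac{1}{1416}\right) - \frac{6}{229}\right) = - 1146 \left(\frac{2027}{1416} - \frac{6}{229}\right) = \left(-1146\right) \frac{455687}{324264} = - \frac{87036217}{54044}$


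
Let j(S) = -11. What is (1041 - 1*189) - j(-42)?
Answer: 863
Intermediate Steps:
(1041 - 1*189) - j(-42) = (1041 - 1*189) - 1*(-11) = (1041 - 189) + 11 = 852 + 11 = 863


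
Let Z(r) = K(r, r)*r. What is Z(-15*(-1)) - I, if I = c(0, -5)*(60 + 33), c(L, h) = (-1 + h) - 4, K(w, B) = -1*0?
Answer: 930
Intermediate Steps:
K(w, B) = 0
c(L, h) = -5 + h
I = -930 (I = (-5 - 5)*(60 + 33) = -10*93 = -930)
Z(r) = 0 (Z(r) = 0*r = 0)
Z(-15*(-1)) - I = 0 - 1*(-930) = 0 + 930 = 930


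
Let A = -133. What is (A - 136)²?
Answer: 72361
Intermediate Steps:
(A - 136)² = (-133 - 136)² = (-269)² = 72361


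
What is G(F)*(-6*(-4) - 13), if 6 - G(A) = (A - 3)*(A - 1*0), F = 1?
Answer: 88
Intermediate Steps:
G(A) = 6 - A*(-3 + A) (G(A) = 6 - (A - 3)*(A - 1*0) = 6 - (-3 + A)*(A + 0) = 6 - (-3 + A)*A = 6 - A*(-3 + A))
G(F)*(-6*(-4) - 13) = (6 - 1*1**2 + 3*1)*(-6*(-4) - 13) = (6 - 1*1 + 3)*(24 - 13) = (6 - 1 + 3)*11 = 8*11 = 88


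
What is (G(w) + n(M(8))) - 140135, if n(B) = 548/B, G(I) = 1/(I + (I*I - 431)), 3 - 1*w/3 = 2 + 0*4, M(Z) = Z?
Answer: -117375729/838 ≈ -1.4007e+5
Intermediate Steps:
w = 3 (w = 9 - 3*(2 + 0*4) = 9 - 3*(2 + 0) = 9 - 3*2 = 9 - 6 = 3)
G(I) = 1/(-431 + I + I²) (G(I) = 1/(I + (I² - 431)) = 1/(I + (-431 + I²)) = 1/(-431 + I + I²))
(G(w) + n(M(8))) - 140135 = (1/(-431 + 3 + 3²) + 548/8) - 140135 = (1/(-431 + 3 + 9) + 548*(⅛)) - 140135 = (1/(-419) + 137/2) - 140135 = (-1/419 + 137/2) - 140135 = 57401/838 - 140135 = -117375729/838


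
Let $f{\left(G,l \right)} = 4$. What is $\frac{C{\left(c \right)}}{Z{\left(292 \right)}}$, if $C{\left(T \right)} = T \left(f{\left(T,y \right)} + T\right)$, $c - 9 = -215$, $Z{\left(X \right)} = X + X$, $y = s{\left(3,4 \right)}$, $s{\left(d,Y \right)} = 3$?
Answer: $\frac{10403}{146} \approx 71.253$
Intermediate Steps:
$y = 3$
$Z{\left(X \right)} = 2 X$
$c = -206$ ($c = 9 - 215 = -206$)
$C{\left(T \right)} = T \left(4 + T\right)$
$\frac{C{\left(c \right)}}{Z{\left(292 \right)}} = \frac{\left(-206\right) \left(4 - 206\right)}{2 \cdot 292} = \frac{\left(-206\right) \left(-202\right)}{584} = 41612 \cdot \frac{1}{584} = \frac{10403}{146}$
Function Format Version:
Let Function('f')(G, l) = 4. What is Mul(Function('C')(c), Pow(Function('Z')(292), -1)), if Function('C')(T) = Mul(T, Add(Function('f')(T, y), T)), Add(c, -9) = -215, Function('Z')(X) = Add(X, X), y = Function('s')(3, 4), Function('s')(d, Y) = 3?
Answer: Rational(10403, 146) ≈ 71.253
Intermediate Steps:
y = 3
Function('Z')(X) = Mul(2, X)
c = -206 (c = Add(9, -215) = -206)
Function('C')(T) = Mul(T, Add(4, T))
Mul(Function('C')(c), Pow(Function('Z')(292), -1)) = Mul(Mul(-206, Add(4, -206)), Pow(Mul(2, 292), -1)) = Mul(Mul(-206, -202), Pow(584, -1)) = Mul(41612, Rational(1, 584)) = Rational(10403, 146)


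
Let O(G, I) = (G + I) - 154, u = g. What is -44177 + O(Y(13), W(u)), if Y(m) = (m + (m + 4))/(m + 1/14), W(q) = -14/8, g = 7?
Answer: -10816631/244 ≈ -44330.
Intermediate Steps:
u = 7
W(q) = -7/4 (W(q) = -14*1/8 = -7/4)
Y(m) = (4 + 2*m)/(1/14 + m) (Y(m) = (m + (4 + m))/(m + 1/14) = (4 + 2*m)/(1/14 + m))
O(G, I) = -154 + G + I
-44177 + O(Y(13), W(u)) = -44177 + (-154 + 28*(2 + 13)/(1 + 14*13) - 7/4) = -44177 + (-154 + 28*15/(1 + 182) - 7/4) = -44177 + (-154 + 28*15/183 - 7/4) = -44177 + (-154 + 28*(1/183)*15 - 7/4) = -44177 + (-154 + 140/61 - 7/4) = -44177 - 37443/244 = -10816631/244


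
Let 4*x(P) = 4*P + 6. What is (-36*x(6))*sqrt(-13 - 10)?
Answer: -270*I*sqrt(23) ≈ -1294.9*I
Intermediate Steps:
x(P) = 3/2 + P (x(P) = (4*P + 6)/4 = (6 + 4*P)/4 = 3/2 + P)
(-36*x(6))*sqrt(-13 - 10) = (-36*(3/2 + 6))*sqrt(-13 - 10) = (-36*15/2)*sqrt(-23) = -270*I*sqrt(23)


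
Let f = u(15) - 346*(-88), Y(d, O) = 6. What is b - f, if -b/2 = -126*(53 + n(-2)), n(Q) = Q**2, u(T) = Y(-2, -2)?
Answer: -16090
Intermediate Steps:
u(T) = 6
f = 30454 (f = 6 - 346*(-88) = 6 + 30448 = 30454)
b = 14364 (b = -(-252)*(53 + (-2)**2) = -(-252)*(53 + 4) = -(-252)*57 = -2*(-7182) = 14364)
b - f = 14364 - 1*30454 = 14364 - 30454 = -16090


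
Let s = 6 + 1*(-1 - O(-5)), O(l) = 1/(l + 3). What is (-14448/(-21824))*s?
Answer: 903/248 ≈ 3.6411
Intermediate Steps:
O(l) = 1/(3 + l)
s = 11/2 (s = 6 + 1*(-1 - 1/(3 - 5)) = 6 + 1*(-1 - 1/(-2)) = 6 + 1*(-1 - 1*(-1/2)) = 6 + 1*(-1 + 1/2) = 6 + 1*(-1/2) = 6 - 1/2 = 11/2 ≈ 5.5000)
(-14448/(-21824))*s = -14448/(-21824)*(11/2) = -14448*(-1/21824)*(11/2) = (903/1364)*(11/2) = 903/248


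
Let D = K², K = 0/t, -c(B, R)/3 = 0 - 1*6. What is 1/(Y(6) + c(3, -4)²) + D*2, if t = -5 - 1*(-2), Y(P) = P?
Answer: 1/330 ≈ 0.0030303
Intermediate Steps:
c(B, R) = 18 (c(B, R) = -3*(0 - 1*6) = -3*(0 - 6) = -3*(-6) = 18)
t = -3 (t = -5 + 2 = -3)
K = 0 (K = 0/(-3) = 0*(-⅓) = 0)
D = 0 (D = 0² = 0)
1/(Y(6) + c(3, -4)²) + D*2 = 1/(6 + 18²) + 0*2 = 1/(6 + 324) + 0 = 1/330 + 0 = 1/330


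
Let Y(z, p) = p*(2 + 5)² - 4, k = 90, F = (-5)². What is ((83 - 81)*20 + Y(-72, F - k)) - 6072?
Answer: -9221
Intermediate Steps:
F = 25
Y(z, p) = -4 + 49*p (Y(z, p) = p*7² - 4 = p*49 - 4 = 49*p - 4 = -4 + 49*p)
((83 - 81)*20 + Y(-72, F - k)) - 6072 = ((83 - 81)*20 + (-4 + 49*(25 - 1*90))) - 6072 = (2*20 + (-4 + 49*(25 - 90))) - 6072 = (40 + (-4 + 49*(-65))) - 6072 = (40 + (-4 - 3185)) - 6072 = (40 - 3189) - 6072 = -3149 - 6072 = -9221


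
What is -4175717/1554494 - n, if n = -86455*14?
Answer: 1881508727063/1554494 ≈ 1.2104e+6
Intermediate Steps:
n = -1210370
-4175717/1554494 - n = -4175717/1554494 - 1*(-1210370) = -4175717*1/1554494 + 1210370 = -4175717/1554494 + 1210370 = 1881508727063/1554494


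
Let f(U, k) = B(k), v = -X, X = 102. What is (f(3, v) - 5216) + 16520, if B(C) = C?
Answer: 11202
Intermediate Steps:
v = -102 (v = -1*102 = -102)
f(U, k) = k
(f(3, v) - 5216) + 16520 = (-102 - 5216) + 16520 = -5318 + 16520 = 11202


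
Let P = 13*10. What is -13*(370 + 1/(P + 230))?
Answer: -1731613/360 ≈ -4810.0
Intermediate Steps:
P = 130
-13*(370 + 1/(P + 230)) = -13*(370 + 1/(130 + 230)) = -13*(370 + 1/360) = -13*133201/360 = -1731613/360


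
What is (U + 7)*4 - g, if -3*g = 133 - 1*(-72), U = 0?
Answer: 289/3 ≈ 96.333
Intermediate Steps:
g = -205/3 (g = -(133 - 1*(-72))/3 = -(133 + 72)/3 = -⅓*205 = -205/3 ≈ -68.333)
(U + 7)*4 - g = (0 + 7)*4 - 1*(-205/3) = 7*4 + 205/3 = 28 + 205/3 = 289/3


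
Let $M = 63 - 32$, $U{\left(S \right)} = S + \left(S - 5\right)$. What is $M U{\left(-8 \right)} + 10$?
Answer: $-641$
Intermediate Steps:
$U{\left(S \right)} = -5 + 2 S$ ($U{\left(S \right)} = S + \left(-5 + S\right) = -5 + 2 S$)
$M = 31$ ($M = 63 - 32 = 31$)
$M U{\left(-8 \right)} + 10 = 31 \left(-5 + 2 \left(-8\right)\right) + 10 = 31 \left(-5 - 16\right) + 10 = 31 \left(-21\right) + 10 = -651 + 10 = -641$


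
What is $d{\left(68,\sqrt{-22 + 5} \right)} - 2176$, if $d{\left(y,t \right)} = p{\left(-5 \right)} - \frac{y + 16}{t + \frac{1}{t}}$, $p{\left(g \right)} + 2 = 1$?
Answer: $-2177 + \frac{21 i \sqrt{17}}{4} \approx -2177.0 + 21.646 i$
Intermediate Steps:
$p{\left(g \right)} = -1$ ($p{\left(g \right)} = -2 + 1 = -1$)
$d{\left(y,t \right)} = -1 - \frac{16 + y}{t + \frac{1}{t}}$ ($d{\left(y,t \right)} = -1 - \frac{y + 16}{t + \frac{1}{t}} = -1 - \frac{16 + y}{t + \frac{1}{t}}$)
$d{\left(68,\sqrt{-22 + 5} \right)} - 2176 = \frac{-1 - \left(\sqrt{-22 + 5}\right)^{2} - 16 \sqrt{-22 + 5} - \sqrt{-22 + 5} \cdot 68}{1 + \left(\sqrt{-22 + 5}\right)^{2}} - 2176 = \frac{-1 - \left(\sqrt{-17}\right)^{2} - 16 \sqrt{-17} - \sqrt{-17} \cdot 68}{1 + \left(\sqrt{-17}\right)^{2}} - 2176 = \frac{-1 - \left(i \sqrt{17}\right)^{2} - 16 i \sqrt{17} - i \sqrt{17} \cdot 68}{1 + \left(i \sqrt{17}\right)^{2}} - 2176 = \frac{-1 - -17 - 16 i \sqrt{17} - 68 i \sqrt{17}}{1 - 17} - 2176 = \frac{-1 + 17 - 16 i \sqrt{17} - 68 i \sqrt{17}}{-16} - 2176 = - \frac{16 - 84 i \sqrt{17}}{16} - 2176 = \left(-1 + \frac{21 i \sqrt{17}}{4}\right) - 2176 = -2177 + \frac{21 i \sqrt{17}}{4}$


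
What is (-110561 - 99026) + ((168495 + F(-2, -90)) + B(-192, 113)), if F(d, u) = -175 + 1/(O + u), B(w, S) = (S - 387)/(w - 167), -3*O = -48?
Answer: -1096279205/26566 ≈ -41266.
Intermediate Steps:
O = 16 (O = -⅓*(-48) = 16)
B(w, S) = (-387 + S)/(-167 + w)
F(d, u) = -175 + 1/(16 + u)
(-110561 - 99026) + ((168495 + F(-2, -90)) + B(-192, 113)) = (-110561 - 99026) + ((168495 + (-2799 - 175*(-90))/(16 - 90)) + (-387 + 113)/(-167 - 192)) = -209587 + ((168495 + (-2799 + 15750)/(-74)) - 274/(-359)) = -209587 + ((168495 - 1/74*12951) - 1/359*(-274)) = -209587 + ((168495 - 12951/74) + 274/359) = -209587 + (12455679/74 + 274/359) = -209587 + 4471609037/26566 = -1096279205/26566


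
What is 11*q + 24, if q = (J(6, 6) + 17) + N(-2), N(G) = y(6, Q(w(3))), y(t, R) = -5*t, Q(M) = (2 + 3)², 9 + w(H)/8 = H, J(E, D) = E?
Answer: -53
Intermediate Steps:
w(H) = -72 + 8*H
Q(M) = 25 (Q(M) = 5² = 25)
N(G) = -30 (N(G) = -5*6 = -30)
q = -7 (q = (6 + 17) - 30 = 23 - 30 = -7)
11*q + 24 = 11*(-7) + 24 = -77 + 24 = -53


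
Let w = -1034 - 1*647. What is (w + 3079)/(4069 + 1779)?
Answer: 699/2924 ≈ 0.23906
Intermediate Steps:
w = -1681 (w = -1034 - 647 = -1681)
(w + 3079)/(4069 + 1779) = (-1681 + 3079)/(4069 + 1779) = 1398/5848 = 1398*(1/5848) = 699/2924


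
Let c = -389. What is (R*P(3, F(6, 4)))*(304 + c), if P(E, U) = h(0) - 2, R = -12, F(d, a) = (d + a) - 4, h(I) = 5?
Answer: 3060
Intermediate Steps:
F(d, a) = -4 + a + d (F(d, a) = (a + d) - 4 = -4 + a + d)
P(E, U) = 3 (P(E, U) = 5 - 2 = 3)
(R*P(3, F(6, 4)))*(304 + c) = (-12*3)*(304 - 389) = -36*(-85) = 3060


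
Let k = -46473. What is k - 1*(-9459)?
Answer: -37014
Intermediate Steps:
k - 1*(-9459) = -46473 - 1*(-9459) = -46473 + 9459 = -37014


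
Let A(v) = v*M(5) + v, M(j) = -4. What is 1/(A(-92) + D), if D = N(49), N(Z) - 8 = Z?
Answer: 1/333 ≈ 0.0030030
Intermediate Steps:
N(Z) = 8 + Z
D = 57 (D = 8 + 49 = 57)
A(v) = -3*v (A(v) = v*(-4) + v = -4*v + v = -3*v)
1/(A(-92) + D) = 1/(-3*(-92) + 57) = 1/(276 + 57) = 1/333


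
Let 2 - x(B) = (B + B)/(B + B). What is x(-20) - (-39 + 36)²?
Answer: -8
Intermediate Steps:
x(B) = 1 (x(B) = 2 - (B + B)/(B + B) = 2 - 2*B/(2*B) = 2 - 2*B*1/(2*B) = 2 - 1*1 = 2 - 1 = 1)
x(-20) - (-39 + 36)² = 1 - (-39 + 36)² = 1 - 1*(-3)² = 1 - 1*9 = 1 - 9 = -8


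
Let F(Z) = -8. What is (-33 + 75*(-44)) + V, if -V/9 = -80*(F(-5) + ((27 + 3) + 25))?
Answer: 30507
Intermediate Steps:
V = 33840 (V = -(-720)*(-8 + ((27 + 3) + 25)) = -(-720)*(-8 + (30 + 25)) = -(-720)*(-8 + 55) = -(-720)*47 = -9*(-3760) = 33840)
(-33 + 75*(-44)) + V = (-33 + 75*(-44)) + 33840 = (-33 - 3300) + 33840 = -3333 + 33840 = 30507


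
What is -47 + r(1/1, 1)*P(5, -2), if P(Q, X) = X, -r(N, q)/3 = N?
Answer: -41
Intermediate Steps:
r(N, q) = -3*N
-47 + r(1/1, 1)*P(5, -2) = -47 - 3/1*(-2) = -47 - 3*1*(-2) = -47 - 3*(-2) = -47 + 6 = -41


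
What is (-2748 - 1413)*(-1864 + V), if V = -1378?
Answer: 13489962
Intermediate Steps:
(-2748 - 1413)*(-1864 + V) = (-2748 - 1413)*(-1864 - 1378) = -4161*(-3242) = 13489962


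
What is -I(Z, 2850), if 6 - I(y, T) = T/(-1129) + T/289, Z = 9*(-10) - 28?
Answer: 436314/326281 ≈ 1.3372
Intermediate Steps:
Z = -118 (Z = -90 - 28 = -118)
I(y, T) = 6 - 840*T/326281 (I(y, T) = 6 - (T/(-1129) + T/289) = 6 - (T*(-1/1129) + T*(1/289)) = 6 - (-T/1129 + T/289) = 6 - 840*T/326281)
-I(Z, 2850) = -(6 - 840/326281*2850) = -(6 - 2394000/326281) = -1*(-436314/326281) = 436314/326281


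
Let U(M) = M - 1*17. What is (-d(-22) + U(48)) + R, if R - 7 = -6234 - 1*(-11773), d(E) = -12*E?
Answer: 5313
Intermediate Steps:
U(M) = -17 + M (U(M) = M - 17 = -17 + M)
R = 5546 (R = 7 + (-6234 - 1*(-11773)) = 7 + (-6234 + 11773) = 7 + 5539 = 5546)
(-d(-22) + U(48)) + R = (-(-12)*(-22) + (-17 + 48)) + 5546 = (-1*264 + 31) + 5546 = (-264 + 31) + 5546 = -233 + 5546 = 5313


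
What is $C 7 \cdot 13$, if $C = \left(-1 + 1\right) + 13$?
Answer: $1183$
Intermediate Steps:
$C = 13$ ($C = 0 + 13 = 13$)
$C 7 \cdot 13 = 13 \cdot 7 \cdot 13 = 91 \cdot 13 = 1183$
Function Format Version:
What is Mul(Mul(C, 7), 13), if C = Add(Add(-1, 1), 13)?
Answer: 1183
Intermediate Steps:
C = 13 (C = Add(0, 13) = 13)
Mul(Mul(C, 7), 13) = Mul(Mul(13, 7), 13) = Mul(91, 13) = 1183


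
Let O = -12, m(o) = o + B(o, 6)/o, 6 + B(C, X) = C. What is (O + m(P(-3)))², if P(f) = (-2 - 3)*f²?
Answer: 702244/225 ≈ 3121.1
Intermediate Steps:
B(C, X) = -6 + C
P(f) = -5*f²
m(o) = o + (-6 + o)/o
(O + m(P(-3)))² = (-12 + (1 - 5*(-3)² - 6/((-5*(-3)²))))² = (-12 + (1 - 5*9 - 6/((-5*9))))² = (-12 + (1 - 45 - 6/(-45)))² = (-12 + (1 - 45 - 6*(-1/45)))² = (-12 + (1 - 45 + 2/15))² = (-12 - 658/15)² = (-838/15)² = 702244/225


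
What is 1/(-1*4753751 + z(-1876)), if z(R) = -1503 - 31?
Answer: -1/4755285 ≈ -2.1029e-7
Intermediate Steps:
z(R) = -1534
1/(-1*4753751 + z(-1876)) = 1/(-1*4753751 - 1534) = 1/(-4753751 - 1534) = 1/(-4755285) = -1/4755285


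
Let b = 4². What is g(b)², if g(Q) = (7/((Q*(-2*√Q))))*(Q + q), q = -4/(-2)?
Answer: 3969/4096 ≈ 0.96899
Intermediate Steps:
q = 2 (q = -½*(-4) = 2)
b = 16
g(Q) = -7*(2 + Q)/(2*Q^(3/2)) (g(Q) = (7/((Q*(-2*√Q))))*(Q + 2) = (7/((-2*Q^(3/2))))*(2 + Q) = (7*(-1/(2*Q^(3/2))))*(2 + Q) = (-7/(2*Q^(3/2)))*(2 + Q) = -7*(2 + Q)/(2*Q^(3/2)))
g(b)² = (7*(-2 - 1*16)/(2*16^(3/2)))² = ((7/2)*(1/64)*(-2 - 16))² = ((7/2)*(1/64)*(-18))² = (-63/64)² = 3969/4096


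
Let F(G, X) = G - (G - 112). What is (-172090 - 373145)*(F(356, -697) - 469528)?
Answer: 255942032760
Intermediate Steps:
F(G, X) = 112 (F(G, X) = G - (-112 + G) = G + (112 - G) = 112)
(-172090 - 373145)*(F(356, -697) - 469528) = (-172090 - 373145)*(112 - 469528) = -545235*(-469416) = 255942032760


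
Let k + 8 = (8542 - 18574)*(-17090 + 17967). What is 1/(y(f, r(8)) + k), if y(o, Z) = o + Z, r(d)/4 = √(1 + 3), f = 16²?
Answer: -1/8797808 ≈ -1.1366e-7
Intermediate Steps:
f = 256
k = -8798072 (k = -8 + (8542 - 18574)*(-17090 + 17967) = -8 - 10032*877 = -8 - 8798064 = -8798072)
r(d) = 8 (r(d) = 4*√(1 + 3) = 4*√4 = 4*2 = 8)
y(o, Z) = Z + o
1/(y(f, r(8)) + k) = 1/((8 + 256) - 8798072) = 1/(264 - 8798072) = 1/(-8797808) = -1/8797808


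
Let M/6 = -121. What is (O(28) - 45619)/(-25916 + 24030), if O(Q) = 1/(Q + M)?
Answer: 31842063/1316428 ≈ 24.188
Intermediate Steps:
M = -726 (M = 6*(-121) = -726)
O(Q) = 1/(-726 + Q) (O(Q) = 1/(Q - 726) = 1/(-726 + Q))
(O(28) - 45619)/(-25916 + 24030) = (1/(-726 + 28) - 45619)/(-25916 + 24030) = (1/(-698) - 45619)/(-1886) = (-1/698 - 45619)*(-1/1886) = -31842063/698*(-1/1886) = 31842063/1316428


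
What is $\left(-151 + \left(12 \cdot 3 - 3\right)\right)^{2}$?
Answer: $13924$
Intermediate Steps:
$\left(-151 + \left(12 \cdot 3 - 3\right)\right)^{2} = \left(-151 + \left(36 - 3\right)\right)^{2} = \left(-151 + 33\right)^{2} = \left(-118\right)^{2} = 13924$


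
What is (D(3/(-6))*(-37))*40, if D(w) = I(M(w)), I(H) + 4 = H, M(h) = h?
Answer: 6660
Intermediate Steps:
I(H) = -4 + H
D(w) = -4 + w
(D(3/(-6))*(-37))*40 = ((-4 + 3/(-6))*(-37))*40 = ((-4 + 3*(-⅙))*(-37))*40 = ((-4 - ½)*(-37))*40 = -9/2*(-37)*40 = (333/2)*40 = 6660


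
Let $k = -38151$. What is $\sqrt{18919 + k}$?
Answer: $4 i \sqrt{1202} \approx 138.68 i$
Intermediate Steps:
$\sqrt{18919 + k} = \sqrt{18919 - 38151} = \sqrt{-19232} = 4 i \sqrt{1202}$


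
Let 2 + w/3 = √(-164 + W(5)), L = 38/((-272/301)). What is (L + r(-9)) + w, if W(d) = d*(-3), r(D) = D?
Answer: -7759/136 + 3*I*√179 ≈ -57.051 + 40.137*I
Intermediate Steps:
L = -5719/136 (L = 38/((-272*1/301)) = 38/(-272/301) = 38*(-301/272) = -5719/136 ≈ -42.051)
W(d) = -3*d
w = -6 + 3*I*√179 (w = -6 + 3*√(-164 - 3*5) = -6 + 3*√(-164 - 15) = -6 + 3*√(-179) = -6 + 3*(I*√179) = -6 + 3*I*√179 ≈ -6.0 + 40.137*I)
(L + r(-9)) + w = (-5719/136 - 9) + (-6 + 3*I*√179) = -6943/136 + (-6 + 3*I*√179) = -7759/136 + 3*I*√179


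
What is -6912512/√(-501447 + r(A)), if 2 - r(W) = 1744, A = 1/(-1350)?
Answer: 6912512*I*√503189/503189 ≈ 9744.7*I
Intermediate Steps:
A = -1/1350 ≈ -0.00074074
r(W) = -1742 (r(W) = 2 - 1*1744 = 2 - 1744 = -1742)
-6912512/√(-501447 + r(A)) = -6912512/√(-501447 - 1742) = -6912512*(-I*√503189/503189) = -(-6912512)*I*√503189/503189 = 6912512*I*√503189/503189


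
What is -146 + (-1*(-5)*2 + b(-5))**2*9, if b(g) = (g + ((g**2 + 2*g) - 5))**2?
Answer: 10879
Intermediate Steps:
b(g) = (-5 + g**2 + 3*g)**2 (b(g) = (g + (-5 + g**2 + 2*g))**2 = (-5 + g**2 + 3*g)**2)
-146 + (-1*(-5)*2 + b(-5))**2*9 = -146 + (-1*(-5)*2 + (-5 + (-5)**2 + 3*(-5))**2)**2*9 = -146 + (5*2 + (-5 + 25 - 15)**2)**2*9 = -146 + (10 + 5**2)**2*9 = -146 + (10 + 25)**2*9 = -146 + 35**2*9 = -146 + 1225*9 = -146 + 11025 = 10879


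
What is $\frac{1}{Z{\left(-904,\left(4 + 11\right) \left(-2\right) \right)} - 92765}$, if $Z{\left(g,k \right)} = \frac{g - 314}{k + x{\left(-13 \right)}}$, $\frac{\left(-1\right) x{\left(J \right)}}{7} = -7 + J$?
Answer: $- \frac{55}{5102684} \approx -1.0779 \cdot 10^{-5}$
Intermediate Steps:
$x{\left(J \right)} = 49 - 7 J$ ($x{\left(J \right)} = - 7 \left(-7 + J\right) = 49 - 7 J$)
$Z{\left(g,k \right)} = \frac{-314 + g}{140 + k}$ ($Z{\left(g,k \right)} = \frac{g - 314}{k + \left(49 - -91\right)} = \frac{-314 + g}{k + \left(49 + 91\right)} = \frac{-314 + g}{k + 140} = \frac{-314 + g}{140 + k}$)
$\frac{1}{Z{\left(-904,\left(4 + 11\right) \left(-2\right) \right)} - 92765} = \frac{1}{\frac{-314 - 904}{140 + \left(4 + 11\right) \left(-2\right)} - 92765} = \frac{1}{\frac{1}{140 + 15 \left(-2\right)} \left(-1218\right) - 92765} = \frac{1}{\frac{1}{140 - 30} \left(-1218\right) - 92765} = \frac{1}{\frac{1}{110} \left(-1218\right) - 92765} = \frac{1}{- \frac{609}{55} - 92765} = \frac{1}{- \frac{5102684}{55}} = - \frac{55}{5102684}$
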